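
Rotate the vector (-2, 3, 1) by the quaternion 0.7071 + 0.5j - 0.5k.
(2.828, 2.414, 0.414)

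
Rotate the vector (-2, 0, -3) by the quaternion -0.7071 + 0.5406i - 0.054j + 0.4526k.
(-2.866, -0.75, -2.055)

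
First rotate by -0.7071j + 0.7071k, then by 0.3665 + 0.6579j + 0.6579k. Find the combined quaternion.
0.9304i - 0.2592j + 0.2592k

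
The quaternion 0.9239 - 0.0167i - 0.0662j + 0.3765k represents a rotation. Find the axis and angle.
axis = (-0.0436, -0.173, 0.984), θ = π/4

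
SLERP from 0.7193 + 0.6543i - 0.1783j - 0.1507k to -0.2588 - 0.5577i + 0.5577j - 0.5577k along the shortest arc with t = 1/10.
0.6985 + 0.6732i - 0.2311j - 0.0745k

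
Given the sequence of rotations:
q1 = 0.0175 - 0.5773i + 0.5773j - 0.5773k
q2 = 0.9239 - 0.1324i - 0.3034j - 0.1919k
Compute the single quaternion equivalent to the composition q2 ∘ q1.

q2 · q1 = 0.0041 - 0.2497i + 0.5624j - 0.7883k
0.0041 - 0.2497i + 0.5624j - 0.7883k


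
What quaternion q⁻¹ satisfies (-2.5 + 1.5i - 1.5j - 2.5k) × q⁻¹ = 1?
-0.1471 - 0.0882i + 0.0882j + 0.1471k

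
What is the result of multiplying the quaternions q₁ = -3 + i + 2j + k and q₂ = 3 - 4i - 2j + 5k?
-6 + 27i + 3j - 6k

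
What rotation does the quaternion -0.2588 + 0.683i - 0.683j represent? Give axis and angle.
axis = (√2/2, -√2/2, 0), θ = 7π/6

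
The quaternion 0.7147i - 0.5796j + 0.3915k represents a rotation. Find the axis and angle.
axis = (0.7147, -0.5796, 0.3915), θ = π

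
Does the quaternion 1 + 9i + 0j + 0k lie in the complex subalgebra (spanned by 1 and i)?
Yes. The quaternion 1 + 9i has j- and k-coefficients y = z = 0, so it lies in the complex subalgebra spanned by 1 and i.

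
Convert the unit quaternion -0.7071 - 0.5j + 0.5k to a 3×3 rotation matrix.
[[0, 0.7071, 0.7071], [-0.7071, 0.5, -0.5], [-0.7071, -0.5, 0.5]]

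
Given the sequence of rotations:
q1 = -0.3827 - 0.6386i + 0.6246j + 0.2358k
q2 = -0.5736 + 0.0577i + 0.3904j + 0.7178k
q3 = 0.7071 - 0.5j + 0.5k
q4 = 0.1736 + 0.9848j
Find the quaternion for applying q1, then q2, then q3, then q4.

q2 · q1 = -0.1567 - 0.0121i - 0.9797j - 0.1246k
q3 · q2 · q1 = -0.5384 + 0.5436i - 0.6204j - 0.1725k
q4 · q3 · q2 · q1 = 0.5175 - 0.0755i - 0.6379j - 0.5653k
0.5175 - 0.0755i - 0.6379j - 0.5653k


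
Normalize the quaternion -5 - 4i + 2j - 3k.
-0.6804 - 0.5443i + 0.2722j - 0.4082k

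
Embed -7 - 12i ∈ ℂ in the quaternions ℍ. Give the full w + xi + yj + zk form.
-7 - 12i + 0j + 0k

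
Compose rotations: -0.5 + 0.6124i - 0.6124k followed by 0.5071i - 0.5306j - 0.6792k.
-0.7265 + 0.0714i + 0.1599j + 0.6645k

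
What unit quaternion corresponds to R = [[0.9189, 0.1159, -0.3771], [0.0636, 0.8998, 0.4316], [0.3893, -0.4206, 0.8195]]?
0.9537 - 0.2234i - 0.2009j - 0.0137k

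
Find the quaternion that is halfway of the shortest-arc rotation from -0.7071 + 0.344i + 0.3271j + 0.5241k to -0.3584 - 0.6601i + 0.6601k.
-0.6432 - 0.1908i + 0.1974j + 0.7148k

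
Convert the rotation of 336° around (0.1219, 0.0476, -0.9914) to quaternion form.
-0.9781 + 0.0253i + 0.0099j - 0.2061k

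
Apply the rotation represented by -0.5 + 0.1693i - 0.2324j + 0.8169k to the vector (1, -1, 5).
(1.364, -1.556, 4.766)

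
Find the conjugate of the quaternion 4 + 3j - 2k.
4 - 3j + 2k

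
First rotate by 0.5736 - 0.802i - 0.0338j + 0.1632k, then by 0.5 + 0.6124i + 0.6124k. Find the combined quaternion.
0.678 - 0.029i - 0.608j + 0.4122k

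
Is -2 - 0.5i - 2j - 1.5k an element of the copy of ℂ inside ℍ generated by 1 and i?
No. The quaternion -2 - 0.5i - 2j - 1.5k has j-coefficient y = -2 and k-coefficient z = -1.5, not both zero, so it does not lie in the complex subalgebra spanned by 1 and i.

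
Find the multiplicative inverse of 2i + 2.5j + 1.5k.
-0.16i - 0.2j - 0.12k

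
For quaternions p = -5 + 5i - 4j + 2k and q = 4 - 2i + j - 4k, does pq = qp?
No: pq = 2 + 44i - 5j + 25k ≠ 2 + 16i - 37j + 31k = qp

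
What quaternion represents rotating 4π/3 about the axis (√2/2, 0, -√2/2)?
-0.5 + 0.6124i - 0.6124k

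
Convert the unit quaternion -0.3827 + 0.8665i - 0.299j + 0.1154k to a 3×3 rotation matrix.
[[0.7946, -0.4298, 0.4288], [-0.6065, -0.5283, 0.5942], [-0.0289, -0.7322, -0.6804]]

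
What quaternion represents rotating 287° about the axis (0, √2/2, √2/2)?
-0.8039 + 0.4206j + 0.4206k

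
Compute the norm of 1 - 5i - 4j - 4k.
√58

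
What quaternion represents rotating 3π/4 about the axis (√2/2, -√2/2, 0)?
0.3827 + 0.6533i - 0.6533j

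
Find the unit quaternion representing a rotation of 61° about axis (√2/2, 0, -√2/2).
0.8616 + 0.3589i - 0.3589k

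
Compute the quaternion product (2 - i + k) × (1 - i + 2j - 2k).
3 - 5i + j - 5k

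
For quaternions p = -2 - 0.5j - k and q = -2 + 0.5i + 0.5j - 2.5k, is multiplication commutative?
No: pq = 1.75 + 0.75i - 0.5j + 7.25k ≠ 1.75 - 2.75i + 0.5j + 6.75k = qp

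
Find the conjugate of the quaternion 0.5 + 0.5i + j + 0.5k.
0.5 - 0.5i - j - 0.5k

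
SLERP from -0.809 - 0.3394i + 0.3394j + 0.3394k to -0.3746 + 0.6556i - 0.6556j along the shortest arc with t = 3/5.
-0.1559 - 0.686i + 0.686j + 0.1854k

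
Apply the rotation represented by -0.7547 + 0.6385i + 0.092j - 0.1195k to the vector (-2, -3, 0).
(-1.72, -1.064, 2.985)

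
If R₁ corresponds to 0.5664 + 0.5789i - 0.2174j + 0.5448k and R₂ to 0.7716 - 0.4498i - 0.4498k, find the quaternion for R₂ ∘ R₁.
0.9425 + 0.0941i - 0.1831j + 0.2634k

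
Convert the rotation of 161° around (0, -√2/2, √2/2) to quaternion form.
0.165 - 0.6974j + 0.6974k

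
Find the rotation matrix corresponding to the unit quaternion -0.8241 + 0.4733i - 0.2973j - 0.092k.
[[0.8063, -0.4331, 0.4029], [-0.1298, 0.535, 0.8348], [-0.5771, -0.7254, 0.3752]]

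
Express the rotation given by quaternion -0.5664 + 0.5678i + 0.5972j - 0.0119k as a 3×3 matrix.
[[0.2864, 0.6647, -0.69], [0.6917, 0.3549, 0.629], [0.663, -0.6574, -0.3581]]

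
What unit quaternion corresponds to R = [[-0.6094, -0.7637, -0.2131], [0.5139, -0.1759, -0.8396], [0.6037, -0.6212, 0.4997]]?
0.4226 + 0.1292i - 0.4832j + 0.7558k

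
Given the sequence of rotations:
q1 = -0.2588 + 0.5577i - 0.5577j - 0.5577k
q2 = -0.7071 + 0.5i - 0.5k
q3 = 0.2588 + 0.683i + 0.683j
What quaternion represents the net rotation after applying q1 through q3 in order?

q2 · q1 = -0.3747 - 0.8026i + 0.3943j + 0.2449k
q3 · q2 · q1 = 0.1819 - 0.2964i - 0.3211j + 0.8809k
0.1819 - 0.2964i - 0.3211j + 0.8809k


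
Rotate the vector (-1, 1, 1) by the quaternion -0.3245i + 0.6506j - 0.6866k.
(0.813, -0.625, -1.396)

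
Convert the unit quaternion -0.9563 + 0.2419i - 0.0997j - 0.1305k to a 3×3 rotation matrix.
[[0.9461, -0.2978, 0.1276], [0.2014, 0.8489, 0.4887], [-0.2538, -0.4366, 0.8631]]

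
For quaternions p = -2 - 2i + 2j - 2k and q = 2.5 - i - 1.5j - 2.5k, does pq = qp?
No: pq = -9 - 11i + 5j + 5k ≠ -9 + 5i + 11j - 5k = qp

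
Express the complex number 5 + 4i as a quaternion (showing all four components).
5 + 4i + 0j + 0k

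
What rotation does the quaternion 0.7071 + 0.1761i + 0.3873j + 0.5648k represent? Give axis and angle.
axis = (0.249, 0.5477, 0.7987), θ = π/2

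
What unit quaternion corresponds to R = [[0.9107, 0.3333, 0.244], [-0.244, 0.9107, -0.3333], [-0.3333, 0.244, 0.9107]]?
0.9659 + 0.1494i + 0.1494j - 0.1494k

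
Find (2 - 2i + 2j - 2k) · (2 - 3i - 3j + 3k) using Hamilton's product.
10 - 10i + 10j + 14k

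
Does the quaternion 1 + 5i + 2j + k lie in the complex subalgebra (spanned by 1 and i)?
No. The quaternion 1 + 5i + 2j + k has j-coefficient y = 2 and k-coefficient z = 1, not both zero, so it does not lie in the complex subalgebra spanned by 1 and i.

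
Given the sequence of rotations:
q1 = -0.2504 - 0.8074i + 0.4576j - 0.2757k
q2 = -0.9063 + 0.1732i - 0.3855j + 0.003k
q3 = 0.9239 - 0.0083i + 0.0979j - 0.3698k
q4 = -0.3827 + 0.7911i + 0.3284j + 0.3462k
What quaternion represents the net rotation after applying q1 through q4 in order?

q2 · q1 = 0.544 + 0.7933i - 0.2729j + 0.0171k
q3 · q2 · q1 = 0.5422 + 0.6292i - 0.4921j - 0.2608k
q4 · q3 · q2 · q1 = -0.4534 + 0.2729i + 0.7905j - 0.3084k
-0.4534 + 0.2729i + 0.7905j - 0.3084k


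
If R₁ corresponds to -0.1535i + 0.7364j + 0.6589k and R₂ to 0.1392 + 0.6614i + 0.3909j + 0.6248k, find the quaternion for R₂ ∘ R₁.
-0.598 - 0.2239i - 0.4292j + 0.6388k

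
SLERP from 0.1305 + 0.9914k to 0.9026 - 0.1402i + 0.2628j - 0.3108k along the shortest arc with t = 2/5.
-0.384 + 0.0749i - 0.1403j + 0.9095k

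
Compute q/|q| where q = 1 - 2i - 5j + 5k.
0.1348 - 0.2697i - 0.6742j + 0.6742k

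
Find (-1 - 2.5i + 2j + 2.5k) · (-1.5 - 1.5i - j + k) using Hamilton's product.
-2.75 + 9.75i - 3.25j + 0.75k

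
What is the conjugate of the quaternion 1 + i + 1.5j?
1 - i - 1.5j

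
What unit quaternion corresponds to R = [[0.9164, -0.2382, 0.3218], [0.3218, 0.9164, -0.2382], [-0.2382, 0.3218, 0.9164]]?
0.9681 + 0.1446i + 0.1446j + 0.1446k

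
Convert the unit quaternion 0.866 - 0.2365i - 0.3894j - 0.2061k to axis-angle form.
axis = (-0.473, -0.7787, -0.4122), θ = π/3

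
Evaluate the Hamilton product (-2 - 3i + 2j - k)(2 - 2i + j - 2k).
-14 - 5i - 2j + 3k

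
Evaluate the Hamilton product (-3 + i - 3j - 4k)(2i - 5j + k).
-13 - 29i + 6j - 2k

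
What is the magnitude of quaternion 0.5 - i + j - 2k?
2.5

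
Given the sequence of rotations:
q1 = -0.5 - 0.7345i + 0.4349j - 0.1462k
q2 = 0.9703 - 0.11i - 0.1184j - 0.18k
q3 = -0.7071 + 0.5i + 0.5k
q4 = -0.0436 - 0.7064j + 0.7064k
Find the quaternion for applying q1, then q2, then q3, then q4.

q2 · q1 = -0.5408 - 0.5621i + 0.5973j - 0.1867k
q3 · q2 · q1 = 0.7568 - 0.1716i - 0.6101j + 0.1603k
q4 · q3 · q2 · q1 = -0.5772 + 0.3252i - 0.6292j + 0.4064k
-0.5772 + 0.3252i - 0.6292j + 0.4064k


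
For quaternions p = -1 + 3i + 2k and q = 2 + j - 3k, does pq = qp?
No: pq = 4 + 4i + 8j + 10k ≠ 4 + 8i - 10j + 4k = qp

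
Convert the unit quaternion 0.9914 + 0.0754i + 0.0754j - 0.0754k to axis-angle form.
axis = (√3/3, √3/3, -√3/3), θ = 15°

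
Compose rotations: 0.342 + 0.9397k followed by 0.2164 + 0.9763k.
-0.8434 + 0.5372k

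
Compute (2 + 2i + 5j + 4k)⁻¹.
0.0408 - 0.0408i - 0.102j - 0.0816k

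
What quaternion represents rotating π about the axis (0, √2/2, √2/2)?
0.7071j + 0.7071k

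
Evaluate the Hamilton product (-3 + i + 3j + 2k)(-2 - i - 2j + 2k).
9 + 11i - 4j - 9k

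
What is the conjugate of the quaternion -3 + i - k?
-3 - i + k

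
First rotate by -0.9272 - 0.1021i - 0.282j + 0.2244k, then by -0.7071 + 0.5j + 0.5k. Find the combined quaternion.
0.6844 + 0.3254i - 0.3152j - 0.5712k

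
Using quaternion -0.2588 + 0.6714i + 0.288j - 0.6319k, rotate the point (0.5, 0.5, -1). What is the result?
(1.045, 0.023, -0.638)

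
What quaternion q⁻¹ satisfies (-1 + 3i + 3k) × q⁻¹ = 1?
-0.0526 - 0.1579i - 0.1579k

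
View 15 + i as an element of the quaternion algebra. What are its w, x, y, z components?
15 + i + 0j + 0k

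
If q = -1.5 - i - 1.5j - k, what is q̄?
-1.5 + i + 1.5j + k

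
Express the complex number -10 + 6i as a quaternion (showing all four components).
-10 + 6i + 0j + 0k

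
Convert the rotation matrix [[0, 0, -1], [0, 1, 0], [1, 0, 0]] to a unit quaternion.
0.7071 - 0.7071j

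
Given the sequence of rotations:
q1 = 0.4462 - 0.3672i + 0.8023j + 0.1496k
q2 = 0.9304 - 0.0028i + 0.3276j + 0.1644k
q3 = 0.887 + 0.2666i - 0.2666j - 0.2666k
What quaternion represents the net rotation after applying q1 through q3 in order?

q2 · q1 = 0.1267 - 0.4258i + 0.8327j + 0.3306k
q3 · q2 · q1 = 0.536 - 0.21i + 0.7302j + 0.3679k
0.536 - 0.21i + 0.7302j + 0.3679k


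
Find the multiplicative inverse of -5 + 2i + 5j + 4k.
-0.0714 - 0.0286i - 0.0714j - 0.0571k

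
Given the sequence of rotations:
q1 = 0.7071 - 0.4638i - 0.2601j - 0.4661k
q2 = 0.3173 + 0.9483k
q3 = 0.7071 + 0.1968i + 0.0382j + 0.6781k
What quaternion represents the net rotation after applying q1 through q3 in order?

q2 · q1 = 0.6664 + 0.0995i - 0.5224j + 0.5226k
q3 · q2 · q1 = 0.1172 + 0.5757i - 0.3793j + 0.7148k
0.1172 + 0.5757i - 0.3793j + 0.7148k


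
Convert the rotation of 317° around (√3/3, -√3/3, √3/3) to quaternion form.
-0.9304 + 0.2116i - 0.2116j + 0.2116k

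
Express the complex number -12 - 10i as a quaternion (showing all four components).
-12 - 10i + 0j + 0k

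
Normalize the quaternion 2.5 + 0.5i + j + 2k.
0.7372 + 0.1474i + 0.2949j + 0.5898k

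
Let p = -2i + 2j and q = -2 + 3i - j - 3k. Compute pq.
8 - 2i - 10j - 4k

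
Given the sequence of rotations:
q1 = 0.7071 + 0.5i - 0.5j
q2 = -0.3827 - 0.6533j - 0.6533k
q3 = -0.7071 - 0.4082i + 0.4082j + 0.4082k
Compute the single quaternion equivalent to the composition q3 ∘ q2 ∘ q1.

q2 · q1 = -0.5973 - 0.518i - 0.5972j - 0.1353k
q3 · q2 · q1 = 0.5099 + 0.7986i - 0.0882j + 0.3071k
0.5099 + 0.7986i - 0.0882j + 0.3071k


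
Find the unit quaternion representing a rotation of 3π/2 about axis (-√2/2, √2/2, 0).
-0.7071 - 0.5i + 0.5j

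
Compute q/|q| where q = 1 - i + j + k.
0.5 - 0.5i + 0.5j + 0.5k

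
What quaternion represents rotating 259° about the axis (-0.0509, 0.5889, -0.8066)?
-0.6361 - 0.0393i + 0.4544j - 0.6224k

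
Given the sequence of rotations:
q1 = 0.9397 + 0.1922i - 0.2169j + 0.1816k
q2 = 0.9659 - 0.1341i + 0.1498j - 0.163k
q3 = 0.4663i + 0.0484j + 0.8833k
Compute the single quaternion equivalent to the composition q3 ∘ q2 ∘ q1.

q2 · q1 = 0.9955 + 0.0515i - 0.0757j + 0.0225k
q3 · q2 · q1 = -0.0402 + 0.5322i + 0.0832j + 0.8415k
-0.0402 + 0.5322i + 0.0832j + 0.8415k


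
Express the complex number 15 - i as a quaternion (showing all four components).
15 - i + 0j + 0k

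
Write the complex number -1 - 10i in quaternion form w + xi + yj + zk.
-1 - 10i + 0j + 0k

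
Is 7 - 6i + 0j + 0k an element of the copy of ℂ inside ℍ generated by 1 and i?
Yes. The quaternion 7 - 6i has j- and k-coefficients y = z = 0, so it lies in the complex subalgebra spanned by 1 and i.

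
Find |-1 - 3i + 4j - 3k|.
√35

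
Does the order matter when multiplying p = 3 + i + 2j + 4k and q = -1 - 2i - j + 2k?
Yes: pq = -7 + i - 15j + 5k ≠ -7 - 15i + 5j - k = qp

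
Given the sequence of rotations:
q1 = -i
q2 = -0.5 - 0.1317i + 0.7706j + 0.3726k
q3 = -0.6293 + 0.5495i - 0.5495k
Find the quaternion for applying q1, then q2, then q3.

q2 · q1 = -0.1317 + 0.5i - 0.3726j + 0.7706k
q3 · q2 · q1 = 0.2316 - 0.5918i - 0.4637j - 0.6173k
0.2316 - 0.5918i - 0.4637j - 0.6173k


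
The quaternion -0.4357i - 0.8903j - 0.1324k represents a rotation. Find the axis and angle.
axis = (-0.4357, -0.8903, -0.1324), θ = π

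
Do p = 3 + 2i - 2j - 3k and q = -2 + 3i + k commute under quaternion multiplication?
No: pq = -9 + 3i - 7j + 15k ≠ -9 + 7i + 15j + 3k = qp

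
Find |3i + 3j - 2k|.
√22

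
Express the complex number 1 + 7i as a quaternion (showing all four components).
1 + 7i + 0j + 0k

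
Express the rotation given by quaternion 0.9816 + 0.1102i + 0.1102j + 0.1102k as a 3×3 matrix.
[[0.9514, -0.1921, 0.2406], [0.2406, 0.9514, -0.1921], [-0.1921, 0.2406, 0.9514]]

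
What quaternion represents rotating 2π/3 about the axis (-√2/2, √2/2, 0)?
0.5 - 0.6124i + 0.6124j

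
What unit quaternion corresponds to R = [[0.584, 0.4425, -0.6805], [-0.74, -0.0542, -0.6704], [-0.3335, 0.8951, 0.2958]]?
0.6756 + 0.5793i - 0.1284j - 0.4376k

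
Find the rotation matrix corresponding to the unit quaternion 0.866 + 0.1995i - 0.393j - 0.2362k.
[[0.5795, 0.2523, -0.7749], [-0.5659, 0.8088, -0.1599], [0.5864, 0.5312, 0.6115]]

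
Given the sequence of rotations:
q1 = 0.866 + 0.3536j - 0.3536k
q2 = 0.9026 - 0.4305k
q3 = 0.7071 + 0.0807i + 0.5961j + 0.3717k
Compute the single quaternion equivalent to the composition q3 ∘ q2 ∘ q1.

q2 · q1 = 0.6294 + 0.1522i + 0.3192j - 0.692k
q3 · q2 · q1 = 0.4997 - 0.3727i + 0.7133j - 0.3203k
0.4997 - 0.3727i + 0.7133j - 0.3203k


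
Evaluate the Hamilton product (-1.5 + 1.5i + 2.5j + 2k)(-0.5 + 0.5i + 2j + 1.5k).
-8 - 1.75i - 5.5j - 1.5k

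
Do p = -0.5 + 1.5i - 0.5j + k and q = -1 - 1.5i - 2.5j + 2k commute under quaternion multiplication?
No: pq = -0.5 + 0.75i - 2.75j - 6.5k ≠ -0.5 - 2.25i + 6.25j + 2.5k = qp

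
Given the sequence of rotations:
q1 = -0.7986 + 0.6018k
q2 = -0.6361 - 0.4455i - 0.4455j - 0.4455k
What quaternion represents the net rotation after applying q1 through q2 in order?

q2 · q1 = 0.7761 + 0.0877i + 0.6239j - 0.027k
0.7761 + 0.0877i + 0.6239j - 0.027k


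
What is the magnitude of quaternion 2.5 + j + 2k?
3.354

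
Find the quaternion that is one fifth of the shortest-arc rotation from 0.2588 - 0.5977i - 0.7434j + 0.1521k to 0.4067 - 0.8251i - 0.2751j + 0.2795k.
0.2967 - 0.6612i - 0.6643j + 0.1829k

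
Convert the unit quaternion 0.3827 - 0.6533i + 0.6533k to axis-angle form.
axis = (-√2/2, 0, √2/2), θ = 3π/4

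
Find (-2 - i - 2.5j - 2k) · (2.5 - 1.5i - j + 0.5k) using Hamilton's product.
-8 - 2.75i - 0.75j - 8.75k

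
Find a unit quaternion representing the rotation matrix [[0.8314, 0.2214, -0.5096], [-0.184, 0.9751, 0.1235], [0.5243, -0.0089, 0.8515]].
0.9563 - 0.0346i - 0.2703j - 0.106k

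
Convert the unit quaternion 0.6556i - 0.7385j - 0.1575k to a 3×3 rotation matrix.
[[-0.1404, -0.9683, -0.2065], [-0.9683, 0.0908, 0.2326], [-0.2065, 0.2326, -0.9504]]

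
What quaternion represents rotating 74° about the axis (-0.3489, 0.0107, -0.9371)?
0.7986 - 0.21i + 0.0064j - 0.564k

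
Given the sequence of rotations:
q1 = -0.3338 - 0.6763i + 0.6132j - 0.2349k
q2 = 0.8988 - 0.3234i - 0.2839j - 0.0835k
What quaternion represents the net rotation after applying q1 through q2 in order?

q2 · q1 = -0.3643 - 0.382i + 0.6264j - 0.5736k
-0.3643 - 0.382i + 0.6264j - 0.5736k


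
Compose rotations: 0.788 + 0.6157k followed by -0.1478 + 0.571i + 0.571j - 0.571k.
0.2351 + 0.8015i + 0.0984j - 0.5409k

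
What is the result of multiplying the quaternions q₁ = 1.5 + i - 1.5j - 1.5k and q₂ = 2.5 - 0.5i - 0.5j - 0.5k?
2.75 + 1.75i - 3.25j - 5.75k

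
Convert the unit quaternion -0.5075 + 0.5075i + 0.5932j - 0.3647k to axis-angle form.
axis = (0.589, 0.6884, -0.4233), θ = 241°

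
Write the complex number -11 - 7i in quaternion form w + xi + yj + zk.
-11 - 7i + 0j + 0k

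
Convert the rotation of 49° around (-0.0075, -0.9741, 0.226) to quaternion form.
0.91 - 0.0031i - 0.404j + 0.0937k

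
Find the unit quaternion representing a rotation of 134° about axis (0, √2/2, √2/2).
0.3907 + 0.6509j + 0.6509k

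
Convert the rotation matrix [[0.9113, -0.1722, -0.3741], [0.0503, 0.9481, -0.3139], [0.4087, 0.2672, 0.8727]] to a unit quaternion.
0.9659 + 0.1504i - 0.2026j + 0.0576k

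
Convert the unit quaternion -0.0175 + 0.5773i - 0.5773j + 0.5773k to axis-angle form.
axis = (√3/3, -√3/3, √3/3), θ = 182°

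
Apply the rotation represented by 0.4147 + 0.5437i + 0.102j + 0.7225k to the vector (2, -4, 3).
(4.434, 3.051, 0.173)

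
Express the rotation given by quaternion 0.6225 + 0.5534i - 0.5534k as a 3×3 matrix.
[[0.3875, 0.689, -0.6125], [-0.689, -0.225, -0.689], [-0.6125, 0.689, 0.3875]]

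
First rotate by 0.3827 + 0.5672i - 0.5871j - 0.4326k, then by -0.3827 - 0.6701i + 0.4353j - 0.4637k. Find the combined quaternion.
0.2886 - 0.9341i - 0.1616j + 0.1346k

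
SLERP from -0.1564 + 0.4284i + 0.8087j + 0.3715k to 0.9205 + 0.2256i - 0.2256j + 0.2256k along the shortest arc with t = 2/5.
-0.6211 + 0.2036i + 0.7396j + 0.1603k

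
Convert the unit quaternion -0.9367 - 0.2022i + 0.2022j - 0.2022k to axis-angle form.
axis = (-√3/3, √3/3, -√3/3), θ = 319°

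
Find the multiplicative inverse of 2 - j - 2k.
0.2222 + 0.1111j + 0.2222k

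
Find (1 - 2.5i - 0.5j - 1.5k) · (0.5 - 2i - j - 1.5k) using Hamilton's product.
-7.25 - 4i - 2j - 0.75k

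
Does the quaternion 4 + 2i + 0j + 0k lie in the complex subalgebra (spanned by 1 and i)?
Yes. The quaternion 4 + 2i has j- and k-coefficients y = z = 0, so it lies in the complex subalgebra spanned by 1 and i.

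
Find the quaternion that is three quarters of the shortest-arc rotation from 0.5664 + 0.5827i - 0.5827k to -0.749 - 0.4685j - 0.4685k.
0.8616 + 0.2048i + 0.4144j + 0.2097k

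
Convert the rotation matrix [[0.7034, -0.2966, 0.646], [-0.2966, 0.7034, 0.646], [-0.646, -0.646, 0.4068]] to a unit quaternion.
0.8387 - 0.3851i + 0.3851j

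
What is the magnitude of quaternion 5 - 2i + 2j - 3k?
√42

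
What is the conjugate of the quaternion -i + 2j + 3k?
i - 2j - 3k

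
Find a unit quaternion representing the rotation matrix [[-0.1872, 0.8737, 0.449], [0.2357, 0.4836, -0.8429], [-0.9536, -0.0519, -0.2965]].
0.5 + 0.3955i + 0.7013j - 0.319k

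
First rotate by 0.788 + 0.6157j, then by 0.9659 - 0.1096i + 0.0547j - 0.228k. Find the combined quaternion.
0.7275 + 0.054i + 0.6378j - 0.2471k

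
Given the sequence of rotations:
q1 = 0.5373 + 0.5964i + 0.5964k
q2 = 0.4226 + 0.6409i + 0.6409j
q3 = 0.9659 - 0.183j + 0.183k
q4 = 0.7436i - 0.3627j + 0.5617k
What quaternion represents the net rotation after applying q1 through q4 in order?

q2 · q1 = -0.1552 + 0.9786i - 0.0379j - 0.1302k
q3 · q2 · q1 = -0.133 + 0.976i + 0.1709j + 0.0249k
q4 · q3 · q2 · q1 = -0.6778 - 0.2039i + 0.5779j + 0.4064k
-0.6778 - 0.2039i + 0.5779j + 0.4064k


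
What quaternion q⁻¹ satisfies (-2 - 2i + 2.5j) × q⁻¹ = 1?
-0.1404 + 0.1404i - 0.1754j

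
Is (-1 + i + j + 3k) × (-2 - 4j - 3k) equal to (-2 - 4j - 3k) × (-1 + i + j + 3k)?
No: pq = 15 + 7i + 5j - 7k ≠ 15 - 11i - j + k = qp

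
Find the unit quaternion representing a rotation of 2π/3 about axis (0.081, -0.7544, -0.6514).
0.5 + 0.0701i - 0.6533j - 0.5641k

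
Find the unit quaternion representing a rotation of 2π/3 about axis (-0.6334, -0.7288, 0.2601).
0.5 - 0.5485i - 0.6312j + 0.2253k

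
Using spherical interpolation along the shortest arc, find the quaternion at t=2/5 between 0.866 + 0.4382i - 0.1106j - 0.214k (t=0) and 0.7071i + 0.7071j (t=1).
0.64 + 0.6943i + 0.2887j - 0.1581k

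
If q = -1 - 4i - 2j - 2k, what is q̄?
-1 + 4i + 2j + 2k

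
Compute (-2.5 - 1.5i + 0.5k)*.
-2.5 + 1.5i - 0.5k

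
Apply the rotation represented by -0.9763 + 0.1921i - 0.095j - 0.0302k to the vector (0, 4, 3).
(0.14, 4.84, 1.247)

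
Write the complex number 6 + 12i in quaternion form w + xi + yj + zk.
6 + 12i + 0j + 0k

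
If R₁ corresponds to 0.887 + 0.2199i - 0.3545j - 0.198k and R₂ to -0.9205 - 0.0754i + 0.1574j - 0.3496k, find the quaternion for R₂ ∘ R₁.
-0.8133 - 0.4244i + 0.3741j - 0.1357k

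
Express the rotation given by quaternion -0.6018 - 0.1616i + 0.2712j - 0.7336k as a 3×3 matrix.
[[-0.2234, -0.9706, -0.0893], [0.7953, -0.1286, -0.5924], [0.5635, -0.2034, 0.8007]]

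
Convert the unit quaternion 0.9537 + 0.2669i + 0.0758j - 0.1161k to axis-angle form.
axis = (0.8874, 0.252, -0.386), θ = 35°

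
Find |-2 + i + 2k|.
3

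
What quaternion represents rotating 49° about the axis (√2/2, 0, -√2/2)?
0.91 + 0.2932i - 0.2932k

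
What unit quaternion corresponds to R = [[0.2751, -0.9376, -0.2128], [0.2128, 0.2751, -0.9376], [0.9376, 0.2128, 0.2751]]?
0.6755 + 0.4257i - 0.4257j + 0.4257k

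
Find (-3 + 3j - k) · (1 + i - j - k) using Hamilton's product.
-1 - 7i + 5j - k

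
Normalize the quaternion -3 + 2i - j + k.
-0.7746 + 0.5164i - 0.2582j + 0.2582k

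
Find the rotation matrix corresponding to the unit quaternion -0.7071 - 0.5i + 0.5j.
[[0.5, -0.5, -0.7071], [-0.5, 0.5, -0.7071], [0.7071, 0.7071, 0]]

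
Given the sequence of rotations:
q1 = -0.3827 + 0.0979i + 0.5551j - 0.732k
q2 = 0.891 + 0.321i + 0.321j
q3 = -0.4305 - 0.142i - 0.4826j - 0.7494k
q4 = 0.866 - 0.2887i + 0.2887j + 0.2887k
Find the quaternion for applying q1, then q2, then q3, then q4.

q2 · q1 = -0.5506 - 0.2706i + 0.6067j - 0.5055k
q3 · q2 · q1 = 0.1126 + 0.8933i + 0.1355j + 0.4135k
q4 · q3 · q2 · q1 = 0.1969 + 0.8213i + 0.5271j + 0.0936k
0.1969 + 0.8213i + 0.5271j + 0.0936k


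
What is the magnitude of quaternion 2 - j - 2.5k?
3.354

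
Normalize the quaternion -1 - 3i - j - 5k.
-0.1667 - 0.5i - 0.1667j - 0.8333k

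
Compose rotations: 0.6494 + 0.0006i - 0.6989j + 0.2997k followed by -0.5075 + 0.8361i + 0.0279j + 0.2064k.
-0.3724 + 0.6953i + 0.1224j - 0.6024k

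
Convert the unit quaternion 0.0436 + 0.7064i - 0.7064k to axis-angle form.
axis = (√2/2, 0, -√2/2), θ = 175°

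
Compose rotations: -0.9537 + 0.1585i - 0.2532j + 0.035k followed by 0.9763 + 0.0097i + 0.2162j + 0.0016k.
-0.8779 + 0.1535i - 0.4535j - 0.0041k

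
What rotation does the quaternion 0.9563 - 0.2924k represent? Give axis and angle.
axis = (0, 0, -1), θ = 34°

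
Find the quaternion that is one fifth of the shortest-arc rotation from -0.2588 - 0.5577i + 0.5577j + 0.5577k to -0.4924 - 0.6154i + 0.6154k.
-0.3168 - 0.5878i + 0.4568j + 0.5878k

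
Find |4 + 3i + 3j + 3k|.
√43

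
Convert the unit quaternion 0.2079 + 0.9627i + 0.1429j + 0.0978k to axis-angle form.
axis = (0.9842, 0.1461, 0.1), θ = 156°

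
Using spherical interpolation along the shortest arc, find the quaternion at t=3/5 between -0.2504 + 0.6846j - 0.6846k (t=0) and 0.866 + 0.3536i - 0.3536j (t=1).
-0.7143 - 0.2429i + 0.5694j - 0.3265k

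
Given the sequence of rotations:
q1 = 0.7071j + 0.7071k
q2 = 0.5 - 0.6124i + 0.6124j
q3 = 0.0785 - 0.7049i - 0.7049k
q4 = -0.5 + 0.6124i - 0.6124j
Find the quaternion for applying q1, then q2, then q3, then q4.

q2 · q1 = -0.433 + 0.433i + 0.7866j - 0.0795k
q3 · q2 · q1 = 0.2152 + 0.8937i - 0.2995j - 0.2555k
q4 · q3 · q2 · q1 = -0.8383 - 0.1586i + 0.1744j + 0.4916k
-0.8383 - 0.1586i + 0.1744j + 0.4916k


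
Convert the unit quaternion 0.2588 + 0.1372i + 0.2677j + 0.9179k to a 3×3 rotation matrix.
[[-0.8284, -0.4016, 0.3904], [0.5486, -0.7227, 0.4204], [0.1133, 0.5625, 0.819]]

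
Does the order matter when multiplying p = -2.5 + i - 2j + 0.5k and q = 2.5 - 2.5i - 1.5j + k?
Yes: pq = -7.25 + 7.5i - 3.5j - 7.75k ≠ -7.25 + 10i + j + 5.25k = qp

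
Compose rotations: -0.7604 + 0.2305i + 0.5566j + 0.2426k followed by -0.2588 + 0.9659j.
-0.3408 + 0.1747i - 0.8785j - 0.2854k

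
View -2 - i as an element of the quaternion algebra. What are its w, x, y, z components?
-2 - i + 0j + 0k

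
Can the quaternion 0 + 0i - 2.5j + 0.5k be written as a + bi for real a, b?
No. The quaternion -2.5j + 0.5k has j-coefficient y = -2.5 and k-coefficient z = 0.5, not both zero, so it does not lie in the complex subalgebra spanned by 1 and i.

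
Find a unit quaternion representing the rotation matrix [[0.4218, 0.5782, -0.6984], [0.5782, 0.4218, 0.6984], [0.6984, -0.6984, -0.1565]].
0.6494 - 0.5377i - 0.5377j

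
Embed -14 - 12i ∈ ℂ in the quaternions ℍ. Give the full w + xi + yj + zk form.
-14 - 12i + 0j + 0k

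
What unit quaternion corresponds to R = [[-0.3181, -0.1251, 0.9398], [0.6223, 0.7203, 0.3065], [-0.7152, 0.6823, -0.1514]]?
0.5592 + 0.168i + 0.7399j + 0.3341k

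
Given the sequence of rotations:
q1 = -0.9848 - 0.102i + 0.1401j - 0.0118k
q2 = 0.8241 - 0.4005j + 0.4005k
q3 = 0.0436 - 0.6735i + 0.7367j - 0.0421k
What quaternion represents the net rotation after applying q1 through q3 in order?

q2 · q1 = -0.7507 - 0.1354i + 0.469j - 0.445k
q3 · q2 · q1 = -0.4882 + 0.1916i - 0.8266j - 0.2039k
-0.4882 + 0.1916i - 0.8266j - 0.2039k


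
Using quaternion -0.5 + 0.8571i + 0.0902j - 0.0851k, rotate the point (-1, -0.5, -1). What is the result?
(-0.768, -0.84, 0.977)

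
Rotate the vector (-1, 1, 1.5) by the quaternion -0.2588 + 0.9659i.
(-1, -0.116, -1.799)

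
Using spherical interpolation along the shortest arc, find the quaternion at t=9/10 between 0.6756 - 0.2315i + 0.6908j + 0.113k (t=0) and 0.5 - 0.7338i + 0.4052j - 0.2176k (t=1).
0.5307 - 0.6963i + 0.4457j - 0.1867k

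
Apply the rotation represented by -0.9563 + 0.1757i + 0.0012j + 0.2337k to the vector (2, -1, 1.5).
(1.454, -1.217, 1.912)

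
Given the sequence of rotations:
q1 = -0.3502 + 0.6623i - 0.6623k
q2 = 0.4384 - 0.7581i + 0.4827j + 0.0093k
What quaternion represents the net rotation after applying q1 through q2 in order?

q2 · q1 = 0.3547 + 0.2361i - 0.665j - 0.6133k
0.3547 + 0.2361i - 0.665j - 0.6133k


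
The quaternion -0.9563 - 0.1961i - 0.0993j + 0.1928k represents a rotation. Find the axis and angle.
axis = (-0.6707, -0.3396, 0.6594), θ = 326°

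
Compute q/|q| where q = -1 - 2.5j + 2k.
-0.2981 - 0.7454j + 0.5963k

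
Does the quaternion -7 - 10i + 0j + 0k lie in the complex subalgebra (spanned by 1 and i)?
Yes. The quaternion -7 - 10i has j- and k-coefficients y = z = 0, so it lies in the complex subalgebra spanned by 1 and i.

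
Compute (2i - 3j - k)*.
-2i + 3j + k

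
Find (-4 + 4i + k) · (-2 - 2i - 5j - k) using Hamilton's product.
17 + 5i + 22j - 18k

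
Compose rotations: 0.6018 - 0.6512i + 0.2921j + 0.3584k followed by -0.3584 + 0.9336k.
-0.5503 - 0.0393i - 0.7126j + 0.4334k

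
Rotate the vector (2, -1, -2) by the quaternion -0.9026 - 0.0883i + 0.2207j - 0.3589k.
(2.647, 1.127, -0.851)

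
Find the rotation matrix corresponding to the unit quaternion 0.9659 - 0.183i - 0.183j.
[[0.933, 0.067, -0.3535], [0.067, 0.933, 0.3535], [0.3535, -0.3535, 0.866]]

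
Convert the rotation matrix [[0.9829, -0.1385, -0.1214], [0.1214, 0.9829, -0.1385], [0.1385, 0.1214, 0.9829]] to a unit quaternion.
0.9936 + 0.0654i - 0.0654j + 0.0654k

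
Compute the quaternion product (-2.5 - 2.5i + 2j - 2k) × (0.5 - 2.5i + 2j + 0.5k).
-10.5 + 10i + 2.25j - 2.25k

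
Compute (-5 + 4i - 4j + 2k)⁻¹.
-0.082 - 0.0656i + 0.0656j - 0.0328k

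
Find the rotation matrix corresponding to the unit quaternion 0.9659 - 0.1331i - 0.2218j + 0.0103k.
[[0.9014, 0.0391, -0.4312], [0.0789, 0.9644, 0.2526], [0.4257, -0.2617, 0.8662]]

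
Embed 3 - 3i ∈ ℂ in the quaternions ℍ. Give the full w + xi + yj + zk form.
3 - 3i + 0j + 0k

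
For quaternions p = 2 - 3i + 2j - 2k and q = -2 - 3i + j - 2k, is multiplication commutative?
No: pq = -19 - 2i - 2j + 3k ≠ -19 + 2i - 2j - 3k = qp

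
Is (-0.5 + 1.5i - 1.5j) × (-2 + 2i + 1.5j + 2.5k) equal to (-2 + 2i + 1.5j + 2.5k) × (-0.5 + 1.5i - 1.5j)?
No: pq = 0.25 - 7.75i - 1.5j + 4k ≠ 0.25 - 0.25i + 6j - 6.5k = qp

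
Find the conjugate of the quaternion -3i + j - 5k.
3i - j + 5k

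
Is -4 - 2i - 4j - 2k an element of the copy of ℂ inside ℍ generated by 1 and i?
No. The quaternion -4 - 2i - 4j - 2k has j-coefficient y = -4 and k-coefficient z = -2, not both zero, so it does not lie in the complex subalgebra spanned by 1 and i.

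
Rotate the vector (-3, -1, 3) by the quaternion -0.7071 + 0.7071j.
(-3, -1, -3)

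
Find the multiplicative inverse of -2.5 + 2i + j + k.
-0.2041 - 0.1633i - 0.0816j - 0.0816k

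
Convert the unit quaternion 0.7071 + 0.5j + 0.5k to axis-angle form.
axis = (0, √2/2, √2/2), θ = π/2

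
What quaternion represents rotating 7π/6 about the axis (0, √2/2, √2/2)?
-0.2588 + 0.683j + 0.683k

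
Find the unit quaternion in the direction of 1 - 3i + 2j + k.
0.2582 - 0.7746i + 0.5164j + 0.2582k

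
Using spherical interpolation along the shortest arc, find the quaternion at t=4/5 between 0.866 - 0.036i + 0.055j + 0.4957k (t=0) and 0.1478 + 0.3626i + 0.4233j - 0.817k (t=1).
0.0988 - 0.3342i - 0.3642j + 0.8636k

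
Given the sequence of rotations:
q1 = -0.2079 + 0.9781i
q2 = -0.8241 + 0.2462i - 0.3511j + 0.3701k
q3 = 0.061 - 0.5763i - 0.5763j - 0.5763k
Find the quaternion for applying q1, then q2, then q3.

q2 · q1 = -0.0695 - 0.8572i + 0.435j + 0.2665k
q3 · q2 · q1 = -0.094 + 0.0849i + 0.7142j - 0.6884k
-0.094 + 0.0849i + 0.7142j - 0.6884k


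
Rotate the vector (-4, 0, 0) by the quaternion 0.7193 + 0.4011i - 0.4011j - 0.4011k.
(-1.426, 3.595, -1.021)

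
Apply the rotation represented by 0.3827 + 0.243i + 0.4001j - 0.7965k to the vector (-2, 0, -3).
(1.421, 3.3, -0.299)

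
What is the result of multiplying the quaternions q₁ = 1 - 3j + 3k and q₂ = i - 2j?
-6 + 7i + j + 3k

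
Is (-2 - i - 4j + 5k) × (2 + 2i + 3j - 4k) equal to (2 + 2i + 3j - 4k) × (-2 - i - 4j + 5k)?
No: pq = 30 - 5i - 8j + 23k ≠ 30 - 7i - 20j + 13k = qp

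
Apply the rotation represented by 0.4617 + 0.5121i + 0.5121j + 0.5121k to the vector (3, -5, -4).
(-4.395, 3.031, -4.636)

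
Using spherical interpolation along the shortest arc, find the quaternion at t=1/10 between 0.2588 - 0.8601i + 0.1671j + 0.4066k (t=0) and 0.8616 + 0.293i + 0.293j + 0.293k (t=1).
0.3751 - 0.7919i + 0.2042j + 0.4365k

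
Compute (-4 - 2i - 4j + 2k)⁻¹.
-0.1 + 0.05i + 0.1j - 0.05k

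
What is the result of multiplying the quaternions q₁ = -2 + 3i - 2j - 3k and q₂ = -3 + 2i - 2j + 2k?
2 - 23i - 2j + 3k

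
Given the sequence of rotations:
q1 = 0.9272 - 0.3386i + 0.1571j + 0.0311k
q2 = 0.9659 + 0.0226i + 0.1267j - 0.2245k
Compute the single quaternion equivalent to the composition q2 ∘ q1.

q2 · q1 = 0.8903 - 0.2669i + 0.3445j - 0.1317k
0.8903 - 0.2669i + 0.3445j - 0.1317k


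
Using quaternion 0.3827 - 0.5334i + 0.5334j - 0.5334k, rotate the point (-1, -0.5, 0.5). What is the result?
(0.707, 0.966, 0.259)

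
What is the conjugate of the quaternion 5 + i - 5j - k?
5 - i + 5j + k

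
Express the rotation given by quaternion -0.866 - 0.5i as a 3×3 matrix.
[[1, 0, 0], [0, 0.5, -0.866], [0, 0.866, 0.5]]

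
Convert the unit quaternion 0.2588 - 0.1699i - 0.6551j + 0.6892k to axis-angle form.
axis = (-0.1759, -0.6782, 0.7135), θ = 5π/6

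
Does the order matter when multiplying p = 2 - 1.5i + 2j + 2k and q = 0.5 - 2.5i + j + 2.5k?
Yes: pq = -9.75 - 2.75i + 1.75j + 9.5k ≠ -9.75 - 8.75i + 4.25j + 2.5k = qp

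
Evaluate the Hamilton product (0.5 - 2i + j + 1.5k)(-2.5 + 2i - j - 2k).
6.75 + 5.5i - 4j - 4.75k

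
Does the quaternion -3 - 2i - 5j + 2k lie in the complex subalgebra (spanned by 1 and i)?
No. The quaternion -3 - 2i - 5j + 2k has j-coefficient y = -5 and k-coefficient z = 2, not both zero, so it does not lie in the complex subalgebra spanned by 1 and i.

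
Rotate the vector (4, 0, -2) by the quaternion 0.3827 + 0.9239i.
(4, 1.414, 1.414)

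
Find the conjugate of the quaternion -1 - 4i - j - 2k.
-1 + 4i + j + 2k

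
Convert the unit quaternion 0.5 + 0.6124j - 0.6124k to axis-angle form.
axis = (0, √2/2, -√2/2), θ = 2π/3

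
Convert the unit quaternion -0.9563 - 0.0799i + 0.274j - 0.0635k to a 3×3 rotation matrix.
[[0.8418, -0.1652, -0.5139], [0.0777, 0.9792, -0.1876], [0.5342, 0.118, 0.8371]]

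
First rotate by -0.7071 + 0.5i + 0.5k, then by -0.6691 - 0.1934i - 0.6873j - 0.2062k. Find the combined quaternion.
0.6729 - 0.5414i + 0.4796j + 0.1549k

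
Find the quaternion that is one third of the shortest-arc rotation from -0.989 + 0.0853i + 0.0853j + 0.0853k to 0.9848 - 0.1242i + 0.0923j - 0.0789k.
-0.9913 + 0.0986i + 0.0261j + 0.0835k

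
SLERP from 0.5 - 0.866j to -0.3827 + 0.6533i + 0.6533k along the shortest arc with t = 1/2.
0.5718 - 0.4232i - 0.561j - 0.4232k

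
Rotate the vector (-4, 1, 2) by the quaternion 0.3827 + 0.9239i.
(-4, -2.121, -0.707)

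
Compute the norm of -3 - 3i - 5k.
√43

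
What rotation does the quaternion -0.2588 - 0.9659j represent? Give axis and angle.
axis = (0, -1, 0), θ = 7π/6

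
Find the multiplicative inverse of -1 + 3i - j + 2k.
-0.0667 - 0.2i + 0.0667j - 0.1333k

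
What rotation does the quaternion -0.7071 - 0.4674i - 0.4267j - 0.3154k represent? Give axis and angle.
axis = (-0.661, -0.6034, -0.446), θ = 3π/2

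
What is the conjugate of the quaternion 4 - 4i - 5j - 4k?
4 + 4i + 5j + 4k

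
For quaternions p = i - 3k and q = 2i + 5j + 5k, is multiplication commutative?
No: pq = 13 + 15i - 11j + 5k ≠ 13 - 15i + 11j - 5k = qp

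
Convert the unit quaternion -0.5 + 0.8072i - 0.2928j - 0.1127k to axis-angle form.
axis = (0.9321, -0.3381, -0.1301), θ = 4π/3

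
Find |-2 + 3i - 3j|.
√22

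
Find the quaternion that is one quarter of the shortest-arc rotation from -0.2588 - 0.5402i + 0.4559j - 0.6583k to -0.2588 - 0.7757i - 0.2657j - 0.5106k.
-0.2751 - 0.6394i + 0.2851j - 0.659k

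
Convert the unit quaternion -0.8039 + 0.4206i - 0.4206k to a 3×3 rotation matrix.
[[0.6462, -0.6762, -0.3538], [0.6762, 0.2924, 0.6762], [-0.3538, -0.6762, 0.6462]]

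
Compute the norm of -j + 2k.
√5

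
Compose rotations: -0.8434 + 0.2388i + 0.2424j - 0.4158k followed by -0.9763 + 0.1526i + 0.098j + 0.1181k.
0.8123 - 0.4312i - 0.2277j + 0.3199k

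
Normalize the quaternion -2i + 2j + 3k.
-0.4851i + 0.4851j + 0.7276k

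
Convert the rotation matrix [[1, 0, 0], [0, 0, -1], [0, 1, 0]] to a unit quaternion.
0.7071 + 0.7071i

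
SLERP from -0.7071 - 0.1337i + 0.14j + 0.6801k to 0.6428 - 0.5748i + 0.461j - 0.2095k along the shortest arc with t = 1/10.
-0.7423 - 0.0547i + 0.0746j + 0.6637k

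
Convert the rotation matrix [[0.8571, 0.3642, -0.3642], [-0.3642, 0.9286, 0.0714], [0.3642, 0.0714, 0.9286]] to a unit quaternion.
0.9636 - 0.189j - 0.189k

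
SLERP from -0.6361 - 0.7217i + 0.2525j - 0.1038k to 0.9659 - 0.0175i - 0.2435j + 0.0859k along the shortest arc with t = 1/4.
-0.7728 - 0.5656i + 0.2677j - 0.1061k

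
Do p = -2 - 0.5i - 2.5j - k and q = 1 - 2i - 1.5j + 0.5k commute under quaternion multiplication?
No: pq = -6.25 + 0.75i + 2.75j - 6.25k ≠ -6.25 + 6.25i - 1.75j + 2.25k = qp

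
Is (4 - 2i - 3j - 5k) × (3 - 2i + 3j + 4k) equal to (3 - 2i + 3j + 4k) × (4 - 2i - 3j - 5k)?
No: pq = 37 - 11i + 21j - 11k ≠ 37 - 17i - 15j + 13k = qp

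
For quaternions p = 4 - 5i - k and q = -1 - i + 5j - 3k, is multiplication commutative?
No: pq = -12 + 6i + 6j - 36k ≠ -12 - 4i + 34j + 14k = qp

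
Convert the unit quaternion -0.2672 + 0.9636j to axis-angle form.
axis = (0, 1, 0), θ = 211°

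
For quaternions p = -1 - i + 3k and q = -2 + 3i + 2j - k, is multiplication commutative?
No: pq = 8 - 7i + 6j - 7k ≠ 8 + 5i - 10j - 3k = qp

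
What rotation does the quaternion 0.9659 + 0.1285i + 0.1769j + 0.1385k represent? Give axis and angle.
axis = (0.4965, 0.6835, 0.5351), θ = π/6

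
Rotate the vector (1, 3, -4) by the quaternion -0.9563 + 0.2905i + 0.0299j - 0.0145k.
(1.229, 0.319, -4.938)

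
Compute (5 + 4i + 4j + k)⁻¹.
0.0862 - 0.069i - 0.069j - 0.0172k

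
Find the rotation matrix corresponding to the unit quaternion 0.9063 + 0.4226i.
[[1, 0, 0], [0, 0.6428, -0.766], [0, 0.766, 0.6428]]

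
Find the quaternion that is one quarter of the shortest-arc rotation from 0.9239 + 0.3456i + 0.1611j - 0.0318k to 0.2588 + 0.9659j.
0.8519 + 0.2884i + 0.4363j - 0.0265k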